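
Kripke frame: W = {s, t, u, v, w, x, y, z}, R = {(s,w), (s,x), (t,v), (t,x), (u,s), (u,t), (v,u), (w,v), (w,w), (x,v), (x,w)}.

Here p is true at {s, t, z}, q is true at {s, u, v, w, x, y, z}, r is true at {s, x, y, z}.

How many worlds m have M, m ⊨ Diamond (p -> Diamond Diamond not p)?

6

s: successors {w, x}; p -> Diamond Diamond not p there: w:T, x:T. ✓
t: successors {v, x}; p -> Diamond Diamond not p there: v:T, x:T. ✓
u: successors {s, t}; p -> Diamond Diamond not p there: s:T, t:T. ✓
v: successors {u}; p -> Diamond Diamond not p there: u:T. ✓
w: successors {v, w}; p -> Diamond Diamond not p there: v:T, w:T. ✓
x: successors {v, w}; p -> Diamond Diamond not p there: v:T, w:T. ✓
y: no successors, so Diamond (p -> Diamond Diamond not p) fails. ✗
z: no successors, so Diamond (p -> Diamond Diamond not p) fails. ✗
Satisfying worlds: {s, t, u, v, w, x}.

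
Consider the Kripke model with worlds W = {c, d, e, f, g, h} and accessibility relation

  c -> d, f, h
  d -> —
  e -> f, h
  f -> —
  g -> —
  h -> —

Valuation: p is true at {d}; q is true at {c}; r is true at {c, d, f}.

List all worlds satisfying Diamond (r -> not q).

c: successors {d, f, h}; r -> not q there: d:T, f:T, h:T. ✓
d: no successors, so Diamond (r -> not q) fails. ✗
e: successors {f, h}; r -> not q there: f:T, h:T. ✓
f: no successors, so Diamond (r -> not q) fails. ✗
g: no successors, so Diamond (r -> not q) fails. ✗
h: no successors, so Diamond (r -> not q) fails. ✗

{c, e}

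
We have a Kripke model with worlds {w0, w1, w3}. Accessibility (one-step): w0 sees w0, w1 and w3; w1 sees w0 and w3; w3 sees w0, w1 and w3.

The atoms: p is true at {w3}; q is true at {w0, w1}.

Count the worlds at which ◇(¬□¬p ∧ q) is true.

3

w0: successors {w0, w1, w3}; ¬□¬p ∧ q there: w0:T, w1:T, w3:F. ✓
w1: successors {w0, w3}; ¬□¬p ∧ q there: w0:T, w3:F. ✓
w3: successors {w0, w1, w3}; ¬□¬p ∧ q there: w0:T, w1:T, w3:F. ✓
Satisfying worlds: {w0, w1, w3}.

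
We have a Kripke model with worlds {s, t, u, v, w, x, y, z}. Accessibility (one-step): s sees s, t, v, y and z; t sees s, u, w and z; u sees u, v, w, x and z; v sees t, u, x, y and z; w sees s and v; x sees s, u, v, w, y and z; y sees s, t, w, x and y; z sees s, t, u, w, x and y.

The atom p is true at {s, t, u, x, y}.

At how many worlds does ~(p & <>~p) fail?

5

s: p & <>~p is T. ✗
t: p & <>~p is T. ✗
u: p & <>~p is T. ✗
v: p & <>~p is F. ✓
w: p & <>~p is F. ✓
x: p & <>~p is T. ✗
y: p & <>~p is T. ✗
z: p & <>~p is F. ✓
Satisfying worlds: {v, w, z}.
So ~(p & <>~p) fails at the other 5 worlds.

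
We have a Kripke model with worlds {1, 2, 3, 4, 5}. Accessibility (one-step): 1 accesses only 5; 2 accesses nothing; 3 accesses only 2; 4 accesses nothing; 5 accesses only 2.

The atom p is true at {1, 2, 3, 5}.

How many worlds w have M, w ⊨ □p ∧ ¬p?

1

1: □p is T, ¬p is F. ✗
2: □p is T, ¬p is F. ✗
3: □p is T, ¬p is F. ✗
4: □p is T, ¬p is T. ✓
5: □p is T, ¬p is F. ✗
Satisfying worlds: {4}.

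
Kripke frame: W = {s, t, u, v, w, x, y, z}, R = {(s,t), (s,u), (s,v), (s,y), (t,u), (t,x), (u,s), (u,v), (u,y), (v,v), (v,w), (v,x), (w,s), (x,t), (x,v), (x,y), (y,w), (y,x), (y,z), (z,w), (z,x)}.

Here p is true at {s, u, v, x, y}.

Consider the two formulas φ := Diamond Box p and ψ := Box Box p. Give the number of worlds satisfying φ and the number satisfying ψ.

6 and 0

For Diamond Box p:
s: successors {t, u, v, y}; Box p there: t:T, u:T, v:F, y:F. ✓
t: successors {u, x}; Box p there: u:T, x:F. ✓
u: successors {s, v, y}; Box p there: s:F, v:F, y:F. ✗
v: successors {v, w, x}; Box p there: v:F, w:T, x:F. ✓
w: successors {s}; Box p there: s:F. ✗
x: successors {t, v, y}; Box p there: t:T, v:F, y:F. ✓
y: successors {w, x, z}; Box p there: w:T, x:F, z:F. ✓
z: successors {w, x}; Box p there: w:T, x:F. ✓
— 6 worlds.
For Box Box p:
s: successors {t, u, v, y}; Box p there: t:T, u:T, v:F, y:F. ✗
t: successors {u, x}; Box p there: u:T, x:F. ✗
u: successors {s, v, y}; Box p there: s:F, v:F, y:F. ✗
v: successors {v, w, x}; Box p there: v:F, w:T, x:F. ✗
w: successors {s}; Box p there: s:F. ✗
x: successors {t, v, y}; Box p there: t:T, v:F, y:F. ✗
y: successors {w, x, z}; Box p there: w:T, x:F, z:F. ✗
z: successors {w, x}; Box p there: w:T, x:F. ✗
— 0 worlds.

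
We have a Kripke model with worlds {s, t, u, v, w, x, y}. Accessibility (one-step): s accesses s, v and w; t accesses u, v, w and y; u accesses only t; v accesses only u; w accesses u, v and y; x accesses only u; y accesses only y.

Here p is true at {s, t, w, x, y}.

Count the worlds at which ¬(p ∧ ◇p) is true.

s: p ∧ ◇p is T. ✗
t: p ∧ ◇p is T. ✗
u: p ∧ ◇p is F. ✓
v: p ∧ ◇p is F. ✓
w: p ∧ ◇p is T. ✗
x: p ∧ ◇p is F. ✓
y: p ∧ ◇p is T. ✗
Satisfying worlds: {u, v, x}.

3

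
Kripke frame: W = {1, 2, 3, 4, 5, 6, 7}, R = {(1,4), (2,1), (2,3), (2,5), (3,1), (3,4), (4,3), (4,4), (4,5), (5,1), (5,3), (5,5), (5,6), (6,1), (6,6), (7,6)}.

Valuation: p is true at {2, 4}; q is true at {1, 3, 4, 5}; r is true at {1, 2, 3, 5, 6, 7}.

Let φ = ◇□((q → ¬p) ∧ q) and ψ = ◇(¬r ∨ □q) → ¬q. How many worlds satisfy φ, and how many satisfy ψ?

For ◇□((q → ¬p) ∧ q):
1: successors {4}; □((q → ¬p) ∧ q) there: 4:F. ✗
2: successors {1, 3, 5}; □((q → ¬p) ∧ q) there: 1:F, 3:F, 5:F. ✗
3: successors {1, 4}; □((q → ¬p) ∧ q) there: 1:F, 4:F. ✗
4: successors {3, 4, 5}; □((q → ¬p) ∧ q) there: 3:F, 4:F, 5:F. ✗
5: successors {1, 3, 5, 6}; □((q → ¬p) ∧ q) there: 1:F, 3:F, 5:F, 6:F. ✗
6: successors {1, 6}; □((q → ¬p) ∧ q) there: 1:F, 6:F. ✗
7: successors {6}; □((q → ¬p) ∧ q) there: 6:F. ✗
— 0 worlds.
For ◇(¬r ∨ □q) → ¬q:
1: ◇(¬r ∨ □q) is T, ¬q is F. ✗
2: ◇(¬r ∨ □q) is T, ¬q is T. ✓
3: ◇(¬r ∨ □q) is T, ¬q is F. ✗
4: ◇(¬r ∨ □q) is T, ¬q is F. ✗
5: ◇(¬r ∨ □q) is T, ¬q is F. ✗
6: ◇(¬r ∨ □q) is T, ¬q is T. ✓
7: ◇(¬r ∨ □q) is F, ¬q is T. ✓
— 3 worlds.

0 and 3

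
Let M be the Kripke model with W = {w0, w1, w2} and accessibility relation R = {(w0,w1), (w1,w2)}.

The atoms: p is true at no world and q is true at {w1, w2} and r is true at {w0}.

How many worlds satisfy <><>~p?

w0: successors {w1}; <>~p there: w1:T. ✓
w1: successors {w2}; <>~p there: w2:F. ✗
w2: no successors, so <><>~p fails. ✗
Satisfying worlds: {w0}.

1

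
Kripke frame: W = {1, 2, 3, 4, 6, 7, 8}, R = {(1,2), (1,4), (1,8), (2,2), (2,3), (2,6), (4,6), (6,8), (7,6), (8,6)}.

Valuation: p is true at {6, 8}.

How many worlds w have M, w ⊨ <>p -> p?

1: <>p is T, p is F. ✗
2: <>p is T, p is F. ✗
3: <>p is F, p is F. ✓
4: <>p is T, p is F. ✗
6: <>p is T, p is T. ✓
7: <>p is T, p is F. ✗
8: <>p is T, p is T. ✓
Satisfying worlds: {3, 6, 8}.

3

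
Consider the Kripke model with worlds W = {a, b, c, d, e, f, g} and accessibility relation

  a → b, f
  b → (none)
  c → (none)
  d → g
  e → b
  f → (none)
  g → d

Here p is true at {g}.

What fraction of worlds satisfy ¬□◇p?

a: □◇p is F. ✓
b: □◇p is T. ✗
c: □◇p is T. ✗
d: □◇p is F. ✓
e: □◇p is F. ✓
f: □◇p is T. ✗
g: □◇p is T. ✗
That's 3 of 7 worlds, so 3/7.

3/7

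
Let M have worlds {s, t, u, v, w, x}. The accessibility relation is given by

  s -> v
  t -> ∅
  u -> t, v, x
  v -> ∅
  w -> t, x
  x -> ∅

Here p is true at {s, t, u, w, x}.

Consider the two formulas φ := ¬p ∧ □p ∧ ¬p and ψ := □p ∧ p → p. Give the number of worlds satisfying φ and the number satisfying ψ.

For ¬p ∧ □p ∧ ¬p:
s: ¬p is F, □p ∧ ¬p is F. ✗
t: ¬p is F, □p ∧ ¬p is F. ✗
u: ¬p is F, □p ∧ ¬p is F. ✗
v: ¬p is T, □p ∧ ¬p is T. ✓
w: ¬p is F, □p ∧ ¬p is F. ✗
x: ¬p is F, □p ∧ ¬p is F. ✗
— 1 world.
For □p ∧ p → p:
s: □p ∧ p is F, p is T. ✓
t: □p ∧ p is T, p is T. ✓
u: □p ∧ p is F, p is T. ✓
v: □p ∧ p is F, p is F. ✓
w: □p ∧ p is T, p is T. ✓
x: □p ∧ p is T, p is T. ✓
— 6 worlds.

1 and 6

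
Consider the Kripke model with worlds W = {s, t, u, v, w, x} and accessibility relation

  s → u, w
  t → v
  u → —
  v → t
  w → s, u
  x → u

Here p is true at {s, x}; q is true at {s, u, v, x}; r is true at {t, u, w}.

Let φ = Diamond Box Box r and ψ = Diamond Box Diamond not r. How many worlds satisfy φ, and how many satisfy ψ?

For Diamond Box Box r:
s: successors {u, w}; Box Box r there: u:T, w:T. ✓
t: successors {v}; Box Box r there: v:F. ✗
u: no successors, so Diamond Box Box r fails. ✗
v: successors {t}; Box Box r there: t:T. ✓
w: successors {s, u}; Box Box r there: s:F, u:T. ✓
x: successors {u}; Box Box r there: u:T. ✓
— 4 worlds.
For Diamond Box Diamond not r:
s: successors {u, w}; Box Diamond not r there: u:T, w:F. ✓
t: successors {v}; Box Diamond not r there: v:T. ✓
u: no successors, so Diamond Box Diamond not r fails. ✗
v: successors {t}; Box Diamond not r there: t:F. ✗
w: successors {s, u}; Box Diamond not r there: s:F, u:T. ✓
x: successors {u}; Box Diamond not r there: u:T. ✓
— 4 worlds.

4 and 4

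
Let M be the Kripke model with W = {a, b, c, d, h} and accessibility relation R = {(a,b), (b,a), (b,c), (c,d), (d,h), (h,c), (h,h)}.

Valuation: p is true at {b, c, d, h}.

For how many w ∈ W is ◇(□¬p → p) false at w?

0

a: successors {b}; □¬p → p there: b:T. ✓
b: successors {a, c}; □¬p → p there: a:T, c:T. ✓
c: successors {d}; □¬p → p there: d:T. ✓
d: successors {h}; □¬p → p there: h:T. ✓
h: successors {c, h}; □¬p → p there: c:T, h:T. ✓
Satisfying worlds: {a, b, c, d, h}.
So ◇(□¬p → p) fails at the other 0 worlds.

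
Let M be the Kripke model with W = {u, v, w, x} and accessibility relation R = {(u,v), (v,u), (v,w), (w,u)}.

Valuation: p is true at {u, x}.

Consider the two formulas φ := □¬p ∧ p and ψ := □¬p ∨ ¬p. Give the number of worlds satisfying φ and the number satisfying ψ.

2 and 4

For □¬p ∧ p:
u: □¬p is T, p is T. ✓
v: □¬p is F, p is F. ✗
w: □¬p is F, p is F. ✗
x: □¬p is T, p is T. ✓
— 2 worlds.
For □¬p ∨ ¬p:
u: □¬p is T, ¬p is F. ✓
v: □¬p is F, ¬p is T. ✓
w: □¬p is F, ¬p is T. ✓
x: □¬p is T, ¬p is F. ✓
— 4 worlds.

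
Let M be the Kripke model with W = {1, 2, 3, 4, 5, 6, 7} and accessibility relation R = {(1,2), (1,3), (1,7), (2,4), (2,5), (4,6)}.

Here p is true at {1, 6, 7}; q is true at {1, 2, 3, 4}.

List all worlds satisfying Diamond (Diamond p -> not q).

1: successors {2, 3, 7}; Diamond p -> not q there: 2:T, 3:T, 7:T. ✓
2: successors {4, 5}; Diamond p -> not q there: 4:F, 5:T. ✓
3: no successors, so Diamond (Diamond p -> not q) fails. ✗
4: successors {6}; Diamond p -> not q there: 6:T. ✓
5: no successors, so Diamond (Diamond p -> not q) fails. ✗
6: no successors, so Diamond (Diamond p -> not q) fails. ✗
7: no successors, so Diamond (Diamond p -> not q) fails. ✗

{1, 2, 4}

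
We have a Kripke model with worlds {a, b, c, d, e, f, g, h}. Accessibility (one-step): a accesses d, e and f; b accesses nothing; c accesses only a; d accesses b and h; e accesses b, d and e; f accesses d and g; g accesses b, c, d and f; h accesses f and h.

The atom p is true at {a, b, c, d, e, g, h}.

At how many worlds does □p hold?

a: successors {d, e, f}; p there: d:T, e:T, f:F. ✗
b: no successors, so □p holds vacuously. ✓
c: successors {a}; p there: a:T. ✓
d: successors {b, h}; p there: b:T, h:T. ✓
e: successors {b, d, e}; p there: b:T, d:T, e:T. ✓
f: successors {d, g}; p there: d:T, g:T. ✓
g: successors {b, c, d, f}; p there: b:T, c:T, d:T, f:F. ✗
h: successors {f, h}; p there: f:F, h:T. ✗
Satisfying worlds: {b, c, d, e, f}.

5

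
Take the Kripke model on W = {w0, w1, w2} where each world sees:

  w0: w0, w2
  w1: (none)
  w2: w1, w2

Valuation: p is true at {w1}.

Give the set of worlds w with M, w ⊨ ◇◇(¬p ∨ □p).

w0: successors {w0, w2}; ◇(¬p ∨ □p) there: w0:T, w2:T. ✓
w1: no successors, so ◇◇(¬p ∨ □p) fails. ✗
w2: successors {w1, w2}; ◇(¬p ∨ □p) there: w1:F, w2:T. ✓

{w0, w2}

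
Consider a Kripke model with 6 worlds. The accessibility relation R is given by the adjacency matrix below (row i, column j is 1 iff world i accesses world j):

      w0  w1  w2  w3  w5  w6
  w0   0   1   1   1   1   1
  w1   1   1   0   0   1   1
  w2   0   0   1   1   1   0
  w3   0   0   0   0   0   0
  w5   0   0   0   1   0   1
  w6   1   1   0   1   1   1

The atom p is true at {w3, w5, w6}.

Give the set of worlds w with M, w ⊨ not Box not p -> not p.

w0: not Box not p is T, not p is T. ✓
w1: not Box not p is T, not p is T. ✓
w2: not Box not p is T, not p is T. ✓
w3: not Box not p is F, not p is F. ✓
w5: not Box not p is T, not p is F. ✗
w6: not Box not p is T, not p is F. ✗

{w0, w1, w2, w3}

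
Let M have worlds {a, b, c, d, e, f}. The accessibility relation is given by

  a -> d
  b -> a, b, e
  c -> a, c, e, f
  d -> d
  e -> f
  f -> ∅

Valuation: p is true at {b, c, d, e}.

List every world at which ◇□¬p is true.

{b, c, e}

a: successors {d}; □¬p there: d:F. ✗
b: successors {a, b, e}; □¬p there: a:F, b:F, e:T. ✓
c: successors {a, c, e, f}; □¬p there: a:F, c:F, e:T, f:T. ✓
d: successors {d}; □¬p there: d:F. ✗
e: successors {f}; □¬p there: f:T. ✓
f: no successors, so ◇□¬p fails. ✗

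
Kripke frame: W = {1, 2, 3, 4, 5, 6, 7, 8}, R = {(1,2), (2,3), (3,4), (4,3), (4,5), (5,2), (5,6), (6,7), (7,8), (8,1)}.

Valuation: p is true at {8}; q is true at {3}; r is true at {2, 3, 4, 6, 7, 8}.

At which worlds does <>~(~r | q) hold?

{1, 3, 5, 6, 7}

1: successors {2}; ~(~r | q) there: 2:T. ✓
2: successors {3}; ~(~r | q) there: 3:F. ✗
3: successors {4}; ~(~r | q) there: 4:T. ✓
4: successors {3, 5}; ~(~r | q) there: 3:F, 5:F. ✗
5: successors {2, 6}; ~(~r | q) there: 2:T, 6:T. ✓
6: successors {7}; ~(~r | q) there: 7:T. ✓
7: successors {8}; ~(~r | q) there: 8:T. ✓
8: successors {1}; ~(~r | q) there: 1:F. ✗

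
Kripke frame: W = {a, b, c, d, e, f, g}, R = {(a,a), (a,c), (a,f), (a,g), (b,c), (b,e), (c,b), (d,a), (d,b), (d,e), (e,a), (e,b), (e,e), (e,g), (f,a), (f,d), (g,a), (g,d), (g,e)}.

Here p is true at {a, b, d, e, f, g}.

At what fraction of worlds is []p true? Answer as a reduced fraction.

5/7

a: successors {a, c, f, g}; p there: a:T, c:F, f:T, g:T. ✗
b: successors {c, e}; p there: c:F, e:T. ✗
c: successors {b}; p there: b:T. ✓
d: successors {a, b, e}; p there: a:T, b:T, e:T. ✓
e: successors {a, b, e, g}; p there: a:T, b:T, e:T, g:T. ✓
f: successors {a, d}; p there: a:T, d:T. ✓
g: successors {a, d, e}; p there: a:T, d:T, e:T. ✓
That's 5 of 7 worlds, so 5/7.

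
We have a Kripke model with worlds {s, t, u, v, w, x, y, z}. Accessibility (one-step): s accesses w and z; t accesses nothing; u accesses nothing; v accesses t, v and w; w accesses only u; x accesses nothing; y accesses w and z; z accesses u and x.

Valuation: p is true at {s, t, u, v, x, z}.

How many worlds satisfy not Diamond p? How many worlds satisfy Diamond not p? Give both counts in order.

For not Diamond p:
s: Diamond p is T. ✗
t: Diamond p is F. ✓
u: Diamond p is F. ✓
v: Diamond p is T. ✗
w: Diamond p is T. ✗
x: Diamond p is F. ✓
y: Diamond p is T. ✗
z: Diamond p is T. ✗
— 3 worlds.
For Diamond not p:
s: successors {w, z}; not p there: w:T, z:F. ✓
t: no successors, so Diamond not p fails. ✗
u: no successors, so Diamond not p fails. ✗
v: successors {t, v, w}; not p there: t:F, v:F, w:T. ✓
w: successors {u}; not p there: u:F. ✗
x: no successors, so Diamond not p fails. ✗
y: successors {w, z}; not p there: w:T, z:F. ✓
z: successors {u, x}; not p there: u:F, x:F. ✗
— 3 worlds.

3 and 3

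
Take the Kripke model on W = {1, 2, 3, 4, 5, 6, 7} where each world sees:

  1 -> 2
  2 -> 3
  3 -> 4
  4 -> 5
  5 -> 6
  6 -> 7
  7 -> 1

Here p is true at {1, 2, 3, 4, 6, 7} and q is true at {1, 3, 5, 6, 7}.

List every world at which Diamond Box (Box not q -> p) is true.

{1, 2, 3, 4, 5, 6, 7}

1: successors {2}; Box (Box not q -> p) there: 2:T. ✓
2: successors {3}; Box (Box not q -> p) there: 3:T. ✓
3: successors {4}; Box (Box not q -> p) there: 4:T. ✓
4: successors {5}; Box (Box not q -> p) there: 5:T. ✓
5: successors {6}; Box (Box not q -> p) there: 6:T. ✓
6: successors {7}; Box (Box not q -> p) there: 7:T. ✓
7: successors {1}; Box (Box not q -> p) there: 1:T. ✓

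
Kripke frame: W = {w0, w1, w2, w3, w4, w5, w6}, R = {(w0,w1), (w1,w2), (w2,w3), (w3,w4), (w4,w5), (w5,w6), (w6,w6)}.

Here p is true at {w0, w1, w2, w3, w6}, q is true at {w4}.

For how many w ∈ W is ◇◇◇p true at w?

5

w0: successors {w1}; ◇◇p there: w1:T. ✓
w1: successors {w2}; ◇◇p there: w2:F. ✗
w2: successors {w3}; ◇◇p there: w3:F. ✗
w3: successors {w4}; ◇◇p there: w4:T. ✓
w4: successors {w5}; ◇◇p there: w5:T. ✓
w5: successors {w6}; ◇◇p there: w6:T. ✓
w6: successors {w6}; ◇◇p there: w6:T. ✓
Satisfying worlds: {w0, w3, w4, w5, w6}.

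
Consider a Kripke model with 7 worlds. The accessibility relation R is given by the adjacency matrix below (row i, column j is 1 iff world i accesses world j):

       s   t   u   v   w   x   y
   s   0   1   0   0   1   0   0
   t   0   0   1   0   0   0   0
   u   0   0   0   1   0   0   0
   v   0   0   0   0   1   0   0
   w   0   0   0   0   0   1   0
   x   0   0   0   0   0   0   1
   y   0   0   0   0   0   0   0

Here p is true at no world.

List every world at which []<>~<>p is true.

s: successors {t, w}; <>~<>p there: t:T, w:T. ✓
t: successors {u}; <>~<>p there: u:T. ✓
u: successors {v}; <>~<>p there: v:T. ✓
v: successors {w}; <>~<>p there: w:T. ✓
w: successors {x}; <>~<>p there: x:T. ✓
x: successors {y}; <>~<>p there: y:F. ✗
y: no successors, so []<>~<>p holds vacuously. ✓

{s, t, u, v, w, y}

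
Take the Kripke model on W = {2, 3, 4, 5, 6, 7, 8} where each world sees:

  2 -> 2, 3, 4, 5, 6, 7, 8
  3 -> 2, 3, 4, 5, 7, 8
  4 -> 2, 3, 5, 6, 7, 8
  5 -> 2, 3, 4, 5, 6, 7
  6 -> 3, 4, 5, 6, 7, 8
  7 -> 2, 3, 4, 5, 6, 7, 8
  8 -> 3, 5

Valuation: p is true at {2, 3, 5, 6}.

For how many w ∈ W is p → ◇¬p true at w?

7

2: p is T, ◇¬p is T. ✓
3: p is T, ◇¬p is T. ✓
4: p is F, ◇¬p is T. ✓
5: p is T, ◇¬p is T. ✓
6: p is T, ◇¬p is T. ✓
7: p is F, ◇¬p is T. ✓
8: p is F, ◇¬p is F. ✓
Satisfying worlds: {2, 3, 4, 5, 6, 7, 8}.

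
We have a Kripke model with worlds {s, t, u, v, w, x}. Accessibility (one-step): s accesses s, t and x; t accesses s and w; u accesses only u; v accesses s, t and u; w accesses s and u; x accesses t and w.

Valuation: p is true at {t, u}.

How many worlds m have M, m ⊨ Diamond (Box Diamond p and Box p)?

3

s: successors {s, t, x}; Box Diamond p and Box p there: s:F, t:F, x:F. ✗
t: successors {s, w}; Box Diamond p and Box p there: s:F, w:F. ✗
u: successors {u}; Box Diamond p and Box p there: u:T. ✓
v: successors {s, t, u}; Box Diamond p and Box p there: s:F, t:F, u:T. ✓
w: successors {s, u}; Box Diamond p and Box p there: s:F, u:T. ✓
x: successors {t, w}; Box Diamond p and Box p there: t:F, w:F. ✗
Satisfying worlds: {u, v, w}.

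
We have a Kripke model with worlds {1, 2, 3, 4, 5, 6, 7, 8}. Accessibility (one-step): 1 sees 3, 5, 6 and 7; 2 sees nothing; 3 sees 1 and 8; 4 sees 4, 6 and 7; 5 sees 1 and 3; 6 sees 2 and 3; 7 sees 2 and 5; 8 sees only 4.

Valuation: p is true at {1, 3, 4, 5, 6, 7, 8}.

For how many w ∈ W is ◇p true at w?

7

1: successors {3, 5, 6, 7}; p there: 3:T, 5:T, 6:T, 7:T. ✓
2: no successors, so ◇p fails. ✗
3: successors {1, 8}; p there: 1:T, 8:T. ✓
4: successors {4, 6, 7}; p there: 4:T, 6:T, 7:T. ✓
5: successors {1, 3}; p there: 1:T, 3:T. ✓
6: successors {2, 3}; p there: 2:F, 3:T. ✓
7: successors {2, 5}; p there: 2:F, 5:T. ✓
8: successors {4}; p there: 4:T. ✓
Satisfying worlds: {1, 3, 4, 5, 6, 7, 8}.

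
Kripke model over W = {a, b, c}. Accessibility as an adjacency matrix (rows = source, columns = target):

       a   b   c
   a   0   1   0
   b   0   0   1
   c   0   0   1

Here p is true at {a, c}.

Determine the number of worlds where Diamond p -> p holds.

2

a: Diamond p is F, p is T. ✓
b: Diamond p is T, p is F. ✗
c: Diamond p is T, p is T. ✓
Satisfying worlds: {a, c}.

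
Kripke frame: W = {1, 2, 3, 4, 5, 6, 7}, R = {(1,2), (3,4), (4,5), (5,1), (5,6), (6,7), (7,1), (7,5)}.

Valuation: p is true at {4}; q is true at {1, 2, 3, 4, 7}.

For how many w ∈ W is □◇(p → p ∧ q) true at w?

6

1: successors {2}; ◇(p → p ∧ q) there: 2:F. ✗
2: no successors, so □◇(p → p ∧ q) holds vacuously. ✓
3: successors {4}; ◇(p → p ∧ q) there: 4:T. ✓
4: successors {5}; ◇(p → p ∧ q) there: 5:T. ✓
5: successors {1, 6}; ◇(p → p ∧ q) there: 1:T, 6:T. ✓
6: successors {7}; ◇(p → p ∧ q) there: 7:T. ✓
7: successors {1, 5}; ◇(p → p ∧ q) there: 1:T, 5:T. ✓
Satisfying worlds: {2, 3, 4, 5, 6, 7}.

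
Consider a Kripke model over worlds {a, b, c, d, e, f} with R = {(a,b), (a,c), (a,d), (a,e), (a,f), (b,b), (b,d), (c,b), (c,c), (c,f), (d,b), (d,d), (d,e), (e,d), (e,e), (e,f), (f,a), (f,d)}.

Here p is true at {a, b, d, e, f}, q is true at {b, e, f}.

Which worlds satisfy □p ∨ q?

{b, d, e, f}

a: □p is F, q is F. ✗
b: □p is T, q is T. ✓
c: □p is F, q is F. ✗
d: □p is T, q is F. ✓
e: □p is T, q is T. ✓
f: □p is T, q is T. ✓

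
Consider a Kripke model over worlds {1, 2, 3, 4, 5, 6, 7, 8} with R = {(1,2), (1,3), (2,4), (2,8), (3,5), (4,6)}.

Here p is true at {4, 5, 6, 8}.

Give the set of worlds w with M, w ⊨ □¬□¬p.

1: successors {2, 3}; ¬□¬p there: 2:T, 3:T. ✓
2: successors {4, 8}; ¬□¬p there: 4:T, 8:F. ✗
3: successors {5}; ¬□¬p there: 5:F. ✗
4: successors {6}; ¬□¬p there: 6:F. ✗
5: no successors, so □¬□¬p holds vacuously. ✓
6: no successors, so □¬□¬p holds vacuously. ✓
7: no successors, so □¬□¬p holds vacuously. ✓
8: no successors, so □¬□¬p holds vacuously. ✓

{1, 5, 6, 7, 8}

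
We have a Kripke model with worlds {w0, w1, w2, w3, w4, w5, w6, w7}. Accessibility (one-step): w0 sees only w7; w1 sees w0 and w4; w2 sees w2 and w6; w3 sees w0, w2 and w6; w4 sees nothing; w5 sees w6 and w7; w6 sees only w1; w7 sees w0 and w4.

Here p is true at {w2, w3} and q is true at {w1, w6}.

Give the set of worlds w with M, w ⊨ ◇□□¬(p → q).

{w1, w7}

w0: successors {w7}; □□¬(p → q) there: w7:F. ✗
w1: successors {w0, w4}; □□¬(p → q) there: w0:F, w4:T. ✓
w2: successors {w2, w6}; □□¬(p → q) there: w2:F, w6:F. ✗
w3: successors {w0, w2, w6}; □□¬(p → q) there: w0:F, w2:F, w6:F. ✗
w4: no successors, so ◇□□¬(p → q) fails. ✗
w5: successors {w6, w7}; □□¬(p → q) there: w6:F, w7:F. ✗
w6: successors {w1}; □□¬(p → q) there: w1:F. ✗
w7: successors {w0, w4}; □□¬(p → q) there: w0:F, w4:T. ✓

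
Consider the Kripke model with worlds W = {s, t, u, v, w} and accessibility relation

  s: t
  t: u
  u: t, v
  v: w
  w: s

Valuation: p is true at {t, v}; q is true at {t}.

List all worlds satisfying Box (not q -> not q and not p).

s: successors {t}; not q -> not q and not p there: t:T. ✓
t: successors {u}; not q -> not q and not p there: u:T. ✓
u: successors {t, v}; not q -> not q and not p there: t:T, v:F. ✗
v: successors {w}; not q -> not q and not p there: w:T. ✓
w: successors {s}; not q -> not q and not p there: s:T. ✓

{s, t, v, w}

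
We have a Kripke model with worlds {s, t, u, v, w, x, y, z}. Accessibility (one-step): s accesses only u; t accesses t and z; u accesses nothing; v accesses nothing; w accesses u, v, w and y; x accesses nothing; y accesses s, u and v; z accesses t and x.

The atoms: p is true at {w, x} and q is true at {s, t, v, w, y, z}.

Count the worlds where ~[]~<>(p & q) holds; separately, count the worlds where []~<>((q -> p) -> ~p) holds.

For ~[]~<>(p & q):
s: []~<>(p & q) is T. ✗
t: []~<>(p & q) is T. ✗
u: []~<>(p & q) is T. ✗
v: []~<>(p & q) is T. ✗
w: []~<>(p & q) is F. ✓
x: []~<>(p & q) is T. ✗
y: []~<>(p & q) is T. ✗
z: []~<>(p & q) is T. ✗
— 1 world.
For []~<>((q -> p) -> ~p):
s: successors {u}; ~<>((q -> p) -> ~p) there: u:T. ✓
t: successors {t, z}; ~<>((q -> p) -> ~p) there: t:F, z:F. ✗
u: no successors, so []~<>((q -> p) -> ~p) holds vacuously. ✓
v: no successors, so []~<>((q -> p) -> ~p) holds vacuously. ✓
w: successors {u, v, w, y}; ~<>((q -> p) -> ~p) there: u:T, v:T, w:F, y:F. ✗
x: no successors, so []~<>((q -> p) -> ~p) holds vacuously. ✓
y: successors {s, u, v}; ~<>((q -> p) -> ~p) there: s:F, u:T, v:T. ✗
z: successors {t, x}; ~<>((q -> p) -> ~p) there: t:F, x:T. ✗
— 4 worlds.

1 and 4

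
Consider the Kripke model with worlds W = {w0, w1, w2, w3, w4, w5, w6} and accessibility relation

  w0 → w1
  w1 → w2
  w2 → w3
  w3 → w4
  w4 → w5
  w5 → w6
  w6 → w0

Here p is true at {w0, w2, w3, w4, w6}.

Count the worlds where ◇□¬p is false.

w0: successors {w1}; □¬p there: w1:F. ✗
w1: successors {w2}; □¬p there: w2:F. ✗
w2: successors {w3}; □¬p there: w3:F. ✗
w3: successors {w4}; □¬p there: w4:T. ✓
w4: successors {w5}; □¬p there: w5:F. ✗
w5: successors {w6}; □¬p there: w6:F. ✗
w6: successors {w0}; □¬p there: w0:T. ✓
Satisfying worlds: {w3, w6}.
So ◇□¬p fails at the other 5 worlds.

5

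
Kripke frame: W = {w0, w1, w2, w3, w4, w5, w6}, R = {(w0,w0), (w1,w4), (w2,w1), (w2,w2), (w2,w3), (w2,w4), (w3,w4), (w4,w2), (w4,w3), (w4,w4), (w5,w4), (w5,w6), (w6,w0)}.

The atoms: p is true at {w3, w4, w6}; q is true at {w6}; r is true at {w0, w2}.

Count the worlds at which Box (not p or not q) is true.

6

w0: successors {w0}; not p or not q there: w0:T. ✓
w1: successors {w4}; not p or not q there: w4:T. ✓
w2: successors {w1, w2, w3, w4}; not p or not q there: w1:T, w2:T, w3:T, w4:T. ✓
w3: successors {w4}; not p or not q there: w4:T. ✓
w4: successors {w2, w3, w4}; not p or not q there: w2:T, w3:T, w4:T. ✓
w5: successors {w4, w6}; not p or not q there: w4:T, w6:F. ✗
w6: successors {w0}; not p or not q there: w0:T. ✓
Satisfying worlds: {w0, w1, w2, w3, w4, w6}.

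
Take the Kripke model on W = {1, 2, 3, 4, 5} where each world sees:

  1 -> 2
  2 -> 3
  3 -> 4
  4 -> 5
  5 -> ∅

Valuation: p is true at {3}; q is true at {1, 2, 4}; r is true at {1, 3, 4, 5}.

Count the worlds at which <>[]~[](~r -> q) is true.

1: successors {2}; []~[](~r -> q) there: 2:F. ✗
2: successors {3}; []~[](~r -> q) there: 3:F. ✗
3: successors {4}; []~[](~r -> q) there: 4:F. ✗
4: successors {5}; []~[](~r -> q) there: 5:T. ✓
5: no successors, so <>[]~[](~r -> q) fails. ✗
Satisfying worlds: {4}.

1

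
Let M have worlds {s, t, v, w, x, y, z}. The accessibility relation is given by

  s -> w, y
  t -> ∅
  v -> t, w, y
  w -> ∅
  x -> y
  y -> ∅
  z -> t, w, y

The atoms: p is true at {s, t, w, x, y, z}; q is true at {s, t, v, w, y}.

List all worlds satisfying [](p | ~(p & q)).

s: successors {w, y}; p | ~(p & q) there: w:T, y:T. ✓
t: no successors, so [](p | ~(p & q)) holds vacuously. ✓
v: successors {t, w, y}; p | ~(p & q) there: t:T, w:T, y:T. ✓
w: no successors, so [](p | ~(p & q)) holds vacuously. ✓
x: successors {y}; p | ~(p & q) there: y:T. ✓
y: no successors, so [](p | ~(p & q)) holds vacuously. ✓
z: successors {t, w, y}; p | ~(p & q) there: t:T, w:T, y:T. ✓

{s, t, v, w, x, y, z}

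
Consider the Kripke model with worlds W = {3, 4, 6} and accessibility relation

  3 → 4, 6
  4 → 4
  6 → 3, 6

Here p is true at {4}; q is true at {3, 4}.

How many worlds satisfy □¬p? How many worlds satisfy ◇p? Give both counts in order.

For □¬p:
3: successors {4, 6}; ¬p there: 4:F, 6:T. ✗
4: successors {4}; ¬p there: 4:F. ✗
6: successors {3, 6}; ¬p there: 3:T, 6:T. ✓
— 1 world.
For ◇p:
3: successors {4, 6}; p there: 4:T, 6:F. ✓
4: successors {4}; p there: 4:T. ✓
6: successors {3, 6}; p there: 3:F, 6:F. ✗
— 2 worlds.

1 and 2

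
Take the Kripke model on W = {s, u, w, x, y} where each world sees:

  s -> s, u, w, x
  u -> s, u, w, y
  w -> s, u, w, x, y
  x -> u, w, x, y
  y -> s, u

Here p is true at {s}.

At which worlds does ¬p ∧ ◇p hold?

s: ¬p is F, ◇p is T. ✗
u: ¬p is T, ◇p is T. ✓
w: ¬p is T, ◇p is T. ✓
x: ¬p is T, ◇p is F. ✗
y: ¬p is T, ◇p is T. ✓

{u, w, y}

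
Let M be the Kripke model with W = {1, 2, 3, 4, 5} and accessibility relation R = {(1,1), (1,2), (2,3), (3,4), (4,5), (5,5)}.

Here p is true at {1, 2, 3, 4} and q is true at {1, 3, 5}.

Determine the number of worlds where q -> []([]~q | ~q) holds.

1: q is T, []([]~q | ~q) is F. ✗
2: q is F, []([]~q | ~q) is T. ✓
3: q is T, []([]~q | ~q) is T. ✓
4: q is F, []([]~q | ~q) is F. ✓
5: q is T, []([]~q | ~q) is F. ✗
Satisfying worlds: {2, 3, 4}.

3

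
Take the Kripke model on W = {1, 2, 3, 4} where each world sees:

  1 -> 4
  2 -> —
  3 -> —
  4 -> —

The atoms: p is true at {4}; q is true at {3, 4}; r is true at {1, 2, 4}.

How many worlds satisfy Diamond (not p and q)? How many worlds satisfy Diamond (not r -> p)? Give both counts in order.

0 and 1

For Diamond (not p and q):
1: successors {4}; not p and q there: 4:F. ✗
2: no successors, so Diamond (not p and q) fails. ✗
3: no successors, so Diamond (not p and q) fails. ✗
4: no successors, so Diamond (not p and q) fails. ✗
— 0 worlds.
For Diamond (not r -> p):
1: successors {4}; not r -> p there: 4:T. ✓
2: no successors, so Diamond (not r -> p) fails. ✗
3: no successors, so Diamond (not r -> p) fails. ✗
4: no successors, so Diamond (not r -> p) fails. ✗
— 1 world.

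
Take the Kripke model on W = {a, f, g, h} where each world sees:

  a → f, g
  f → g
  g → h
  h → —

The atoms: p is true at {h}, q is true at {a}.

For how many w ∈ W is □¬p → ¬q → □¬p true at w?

a: □¬p is T, ¬q → □¬p is T. ✓
f: □¬p is T, ¬q → □¬p is T. ✓
g: □¬p is F, ¬q → □¬p is F. ✓
h: □¬p is T, ¬q → □¬p is T. ✓
Satisfying worlds: {a, f, g, h}.

4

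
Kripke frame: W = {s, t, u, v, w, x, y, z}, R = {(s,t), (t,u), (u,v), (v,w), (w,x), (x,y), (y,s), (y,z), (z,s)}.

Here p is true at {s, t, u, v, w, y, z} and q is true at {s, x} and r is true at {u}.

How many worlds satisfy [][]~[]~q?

s: successors {t}; []~[]~q there: t:F. ✗
t: successors {u}; []~[]~q there: u:F. ✗
u: successors {v}; []~[]~q there: v:T. ✓
v: successors {w}; []~[]~q there: w:F. ✗
w: successors {x}; []~[]~q there: x:T. ✓
x: successors {y}; []~[]~q there: y:F. ✗
y: successors {s, z}; []~[]~q there: s:F, z:F. ✗
z: successors {s}; []~[]~q there: s:F. ✗
Satisfying worlds: {u, w}.

2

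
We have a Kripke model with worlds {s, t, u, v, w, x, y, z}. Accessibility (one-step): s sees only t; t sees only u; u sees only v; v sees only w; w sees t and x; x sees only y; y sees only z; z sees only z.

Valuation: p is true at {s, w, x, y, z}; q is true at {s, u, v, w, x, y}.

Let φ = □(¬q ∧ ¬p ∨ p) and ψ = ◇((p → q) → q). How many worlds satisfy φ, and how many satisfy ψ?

For □(¬q ∧ ¬p ∨ p):
s: successors {t}; ¬q ∧ ¬p ∨ p there: t:T. ✓
t: successors {u}; ¬q ∧ ¬p ∨ p there: u:F. ✗
u: successors {v}; ¬q ∧ ¬p ∨ p there: v:F. ✗
v: successors {w}; ¬q ∧ ¬p ∨ p there: w:T. ✓
w: successors {t, x}; ¬q ∧ ¬p ∨ p there: t:T, x:T. ✓
x: successors {y}; ¬q ∧ ¬p ∨ p there: y:T. ✓
y: successors {z}; ¬q ∧ ¬p ∨ p there: z:T. ✓
z: successors {z}; ¬q ∧ ¬p ∨ p there: z:T. ✓
— 6 worlds.
For ◇((p → q) → q):
s: successors {t}; (p → q) → q there: t:F. ✗
t: successors {u}; (p → q) → q there: u:T. ✓
u: successors {v}; (p → q) → q there: v:T. ✓
v: successors {w}; (p → q) → q there: w:T. ✓
w: successors {t, x}; (p → q) → q there: t:F, x:T. ✓
x: successors {y}; (p → q) → q there: y:T. ✓
y: successors {z}; (p → q) → q there: z:T. ✓
z: successors {z}; (p → q) → q there: z:T. ✓
— 7 worlds.

6 and 7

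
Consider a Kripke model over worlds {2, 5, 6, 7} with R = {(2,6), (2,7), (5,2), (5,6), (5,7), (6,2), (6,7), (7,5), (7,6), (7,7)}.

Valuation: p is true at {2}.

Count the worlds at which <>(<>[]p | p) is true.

2

2: successors {6, 7}; <>[]p | p there: 6:F, 7:F. ✗
5: successors {2, 6, 7}; <>[]p | p there: 2:T, 6:F, 7:F. ✓
6: successors {2, 7}; <>[]p | p there: 2:T, 7:F. ✓
7: successors {5, 6, 7}; <>[]p | p there: 5:F, 6:F, 7:F. ✗
Satisfying worlds: {5, 6}.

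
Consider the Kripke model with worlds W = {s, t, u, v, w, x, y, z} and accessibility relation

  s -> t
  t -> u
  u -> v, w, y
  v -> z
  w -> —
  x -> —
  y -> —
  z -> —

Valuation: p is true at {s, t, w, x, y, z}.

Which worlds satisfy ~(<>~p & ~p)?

s: <>~p & ~p is F. ✓
t: <>~p & ~p is F. ✓
u: <>~p & ~p is T. ✗
v: <>~p & ~p is F. ✓
w: <>~p & ~p is F. ✓
x: <>~p & ~p is F. ✓
y: <>~p & ~p is F. ✓
z: <>~p & ~p is F. ✓

{s, t, v, w, x, y, z}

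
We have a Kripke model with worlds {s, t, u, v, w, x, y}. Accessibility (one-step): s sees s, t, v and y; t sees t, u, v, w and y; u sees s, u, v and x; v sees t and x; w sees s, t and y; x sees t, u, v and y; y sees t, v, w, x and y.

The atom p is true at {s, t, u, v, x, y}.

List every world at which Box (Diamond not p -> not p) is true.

s: successors {s, t, v, y}; Diamond not p -> not p there: s:T, t:F, v:T, y:F. ✗
t: successors {t, u, v, w, y}; Diamond not p -> not p there: t:F, u:T, v:T, w:T, y:F. ✗
u: successors {s, u, v, x}; Diamond not p -> not p there: s:T, u:T, v:T, x:T. ✓
v: successors {t, x}; Diamond not p -> not p there: t:F, x:T. ✗
w: successors {s, t, y}; Diamond not p -> not p there: s:T, t:F, y:F. ✗
x: successors {t, u, v, y}; Diamond not p -> not p there: t:F, u:T, v:T, y:F. ✗
y: successors {t, v, w, x, y}; Diamond not p -> not p there: t:F, v:T, w:T, x:T, y:F. ✗

{u}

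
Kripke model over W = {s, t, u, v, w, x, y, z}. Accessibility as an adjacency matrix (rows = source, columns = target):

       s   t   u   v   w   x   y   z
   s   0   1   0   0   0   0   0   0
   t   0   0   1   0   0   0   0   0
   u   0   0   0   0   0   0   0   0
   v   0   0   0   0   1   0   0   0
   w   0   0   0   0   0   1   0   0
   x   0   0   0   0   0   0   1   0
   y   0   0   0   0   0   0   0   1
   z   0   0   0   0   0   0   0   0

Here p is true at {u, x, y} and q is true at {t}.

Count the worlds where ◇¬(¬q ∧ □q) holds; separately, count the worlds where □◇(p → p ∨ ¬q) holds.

For ◇¬(¬q ∧ □q):
s: successors {t}; ¬(¬q ∧ □q) there: t:T. ✓
t: successors {u}; ¬(¬q ∧ □q) there: u:F. ✗
u: no successors, so ◇¬(¬q ∧ □q) fails. ✗
v: successors {w}; ¬(¬q ∧ □q) there: w:T. ✓
w: successors {x}; ¬(¬q ∧ □q) there: x:T. ✓
x: successors {y}; ¬(¬q ∧ □q) there: y:T. ✓
y: successors {z}; ¬(¬q ∧ □q) there: z:F. ✗
z: no successors, so ◇¬(¬q ∧ □q) fails. ✗
— 4 worlds.
For □◇(p → p ∨ ¬q):
s: successors {t}; ◇(p → p ∨ ¬q) there: t:T. ✓
t: successors {u}; ◇(p → p ∨ ¬q) there: u:F. ✗
u: no successors, so □◇(p → p ∨ ¬q) holds vacuously. ✓
v: successors {w}; ◇(p → p ∨ ¬q) there: w:T. ✓
w: successors {x}; ◇(p → p ∨ ¬q) there: x:T. ✓
x: successors {y}; ◇(p → p ∨ ¬q) there: y:T. ✓
y: successors {z}; ◇(p → p ∨ ¬q) there: z:F. ✗
z: no successors, so □◇(p → p ∨ ¬q) holds vacuously. ✓
— 6 worlds.

4 and 6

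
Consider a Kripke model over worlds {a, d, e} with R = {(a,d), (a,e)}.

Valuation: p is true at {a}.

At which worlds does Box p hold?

a: successors {d, e}; p there: d:F, e:F. ✗
d: no successors, so Box p holds vacuously. ✓
e: no successors, so Box p holds vacuously. ✓

{d, e}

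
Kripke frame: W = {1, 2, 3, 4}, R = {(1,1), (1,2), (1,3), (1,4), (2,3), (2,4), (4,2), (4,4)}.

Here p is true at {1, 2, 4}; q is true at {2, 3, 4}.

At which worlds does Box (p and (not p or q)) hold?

1: successors {1, 2, 3, 4}; p and (not p or q) there: 1:F, 2:T, 3:F, 4:T. ✗
2: successors {3, 4}; p and (not p or q) there: 3:F, 4:T. ✗
3: no successors, so Box (p and (not p or q)) holds vacuously. ✓
4: successors {2, 4}; p and (not p or q) there: 2:T, 4:T. ✓

{3, 4}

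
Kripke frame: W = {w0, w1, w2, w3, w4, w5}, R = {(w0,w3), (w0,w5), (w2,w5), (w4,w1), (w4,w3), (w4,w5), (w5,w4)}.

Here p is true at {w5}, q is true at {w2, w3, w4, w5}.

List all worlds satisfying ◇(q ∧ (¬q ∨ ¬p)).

w0: successors {w3, w5}; q ∧ (¬q ∨ ¬p) there: w3:T, w5:F. ✓
w1: no successors, so ◇(q ∧ (¬q ∨ ¬p)) fails. ✗
w2: successors {w5}; q ∧ (¬q ∨ ¬p) there: w5:F. ✗
w3: no successors, so ◇(q ∧ (¬q ∨ ¬p)) fails. ✗
w4: successors {w1, w3, w5}; q ∧ (¬q ∨ ¬p) there: w1:F, w3:T, w5:F. ✓
w5: successors {w4}; q ∧ (¬q ∨ ¬p) there: w4:T. ✓

{w0, w4, w5}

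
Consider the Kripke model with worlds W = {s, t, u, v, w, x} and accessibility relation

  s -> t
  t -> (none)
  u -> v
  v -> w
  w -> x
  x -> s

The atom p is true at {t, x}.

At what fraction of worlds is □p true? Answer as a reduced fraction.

1/2

s: successors {t}; p there: t:T. ✓
t: no successors, so □p holds vacuously. ✓
u: successors {v}; p there: v:F. ✗
v: successors {w}; p there: w:F. ✗
w: successors {x}; p there: x:T. ✓
x: successors {s}; p there: s:F. ✗
That's 3 of 6 worlds, so 3/6 = 1/2.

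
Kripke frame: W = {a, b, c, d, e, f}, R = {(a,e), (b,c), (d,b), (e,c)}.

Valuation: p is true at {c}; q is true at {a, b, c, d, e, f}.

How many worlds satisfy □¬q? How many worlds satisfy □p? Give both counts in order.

2 and 4

For □¬q:
a: successors {e}; ¬q there: e:F. ✗
b: successors {c}; ¬q there: c:F. ✗
c: no successors, so □¬q holds vacuously. ✓
d: successors {b}; ¬q there: b:F. ✗
e: successors {c}; ¬q there: c:F. ✗
f: no successors, so □¬q holds vacuously. ✓
— 2 worlds.
For □p:
a: successors {e}; p there: e:F. ✗
b: successors {c}; p there: c:T. ✓
c: no successors, so □p holds vacuously. ✓
d: successors {b}; p there: b:F. ✗
e: successors {c}; p there: c:T. ✓
f: no successors, so □p holds vacuously. ✓
— 4 worlds.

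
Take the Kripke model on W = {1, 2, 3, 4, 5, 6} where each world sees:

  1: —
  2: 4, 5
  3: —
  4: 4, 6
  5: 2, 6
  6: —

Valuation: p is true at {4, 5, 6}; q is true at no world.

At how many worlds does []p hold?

5

1: no successors, so []p holds vacuously. ✓
2: successors {4, 5}; p there: 4:T, 5:T. ✓
3: no successors, so []p holds vacuously. ✓
4: successors {4, 6}; p there: 4:T, 6:T. ✓
5: successors {2, 6}; p there: 2:F, 6:T. ✗
6: no successors, so []p holds vacuously. ✓
Satisfying worlds: {1, 2, 3, 4, 6}.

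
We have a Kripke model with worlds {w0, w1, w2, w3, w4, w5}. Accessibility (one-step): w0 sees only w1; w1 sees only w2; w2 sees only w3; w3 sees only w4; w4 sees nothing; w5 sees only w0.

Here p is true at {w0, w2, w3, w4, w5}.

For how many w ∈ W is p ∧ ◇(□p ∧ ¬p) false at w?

5

w0: p is T, ◇(□p ∧ ¬p) is T. ✓
w1: p is F, ◇(□p ∧ ¬p) is F. ✗
w2: p is T, ◇(□p ∧ ¬p) is F. ✗
w3: p is T, ◇(□p ∧ ¬p) is F. ✗
w4: p is T, ◇(□p ∧ ¬p) is F. ✗
w5: p is T, ◇(□p ∧ ¬p) is F. ✗
Satisfying worlds: {w0}.
So p ∧ ◇(□p ∧ ¬p) fails at the other 5 worlds.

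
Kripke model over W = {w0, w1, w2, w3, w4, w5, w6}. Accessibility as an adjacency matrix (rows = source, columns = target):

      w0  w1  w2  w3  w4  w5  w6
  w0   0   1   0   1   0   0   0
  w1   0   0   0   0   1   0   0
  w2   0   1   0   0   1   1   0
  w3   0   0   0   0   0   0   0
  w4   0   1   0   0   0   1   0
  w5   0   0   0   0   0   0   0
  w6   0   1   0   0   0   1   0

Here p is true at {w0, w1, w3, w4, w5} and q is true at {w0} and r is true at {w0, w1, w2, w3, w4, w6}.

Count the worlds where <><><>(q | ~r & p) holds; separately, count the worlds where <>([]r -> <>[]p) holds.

For <><><>(q | ~r & p):
w0: successors {w1, w3}; <><>(q | ~r & p) there: w1:T, w3:F. ✓
w1: successors {w4}; <><>(q | ~r & p) there: w4:F. ✗
w2: successors {w1, w4, w5}; <><>(q | ~r & p) there: w1:T, w4:F, w5:F. ✓
w3: no successors, so <><><>(q | ~r & p) fails. ✗
w4: successors {w1, w5}; <><>(q | ~r & p) there: w1:T, w5:F. ✓
w5: no successors, so <><><>(q | ~r & p) fails. ✗
w6: successors {w1, w5}; <><>(q | ~r & p) there: w1:T, w5:F. ✓
— 4 worlds.
For <>([]r -> <>[]p):
w0: successors {w1, w3}; []r -> <>[]p there: w1:T, w3:F. ✓
w1: successors {w4}; []r -> <>[]p there: w4:T. ✓
w2: successors {w1, w4, w5}; []r -> <>[]p there: w1:T, w4:T, w5:F. ✓
w3: no successors, so <>([]r -> <>[]p) fails. ✗
w4: successors {w1, w5}; []r -> <>[]p there: w1:T, w5:F. ✓
w5: no successors, so <>([]r -> <>[]p) fails. ✗
w6: successors {w1, w5}; []r -> <>[]p there: w1:T, w5:F. ✓
— 5 worlds.

4 and 5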